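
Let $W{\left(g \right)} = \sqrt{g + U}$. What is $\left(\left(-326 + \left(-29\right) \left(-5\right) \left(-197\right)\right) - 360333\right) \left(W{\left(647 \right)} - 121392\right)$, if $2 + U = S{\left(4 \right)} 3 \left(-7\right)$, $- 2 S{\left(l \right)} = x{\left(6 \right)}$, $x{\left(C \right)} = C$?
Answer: $47248679808 - 778448 \sqrt{177} \approx 4.7238 \cdot 10^{10}$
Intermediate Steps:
$S{\left(l \right)} = -3$ ($S{\left(l \right)} = \left(- \frac{1}{2}\right) 6 = -3$)
$U = 61$ ($U = -2 + \left(-3\right) 3 \left(-7\right) = -2 - -63 = -2 + 63 = 61$)
$W{\left(g \right)} = \sqrt{61 + g}$ ($W{\left(g \right)} = \sqrt{g + 61} = \sqrt{61 + g}$)
$\left(\left(-326 + \left(-29\right) \left(-5\right) \left(-197\right)\right) - 360333\right) \left(W{\left(647 \right)} - 121392\right) = \left(\left(-326 + \left(-29\right) \left(-5\right) \left(-197\right)\right) - 360333\right) \left(\sqrt{61 + 647} - 121392\right) = \left(\left(-326 + 145 \left(-197\right)\right) - 360333\right) \left(\sqrt{708} - 121392\right) = \left(\left(-326 - 28565\right) - 360333\right) \left(2 \sqrt{177} - 121392\right) = \left(-28891 - 360333\right) \left(-121392 + 2 \sqrt{177}\right) = - 389224 \left(-121392 + 2 \sqrt{177}\right) = 47248679808 - 778448 \sqrt{177}$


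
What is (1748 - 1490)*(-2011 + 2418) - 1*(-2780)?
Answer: 107786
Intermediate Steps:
(1748 - 1490)*(-2011 + 2418) - 1*(-2780) = 258*407 + 2780 = 105006 + 2780 = 107786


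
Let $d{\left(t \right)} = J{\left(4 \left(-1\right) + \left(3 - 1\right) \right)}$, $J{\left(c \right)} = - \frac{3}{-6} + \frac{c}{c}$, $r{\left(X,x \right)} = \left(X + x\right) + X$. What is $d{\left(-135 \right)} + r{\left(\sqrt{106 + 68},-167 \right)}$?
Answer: $- \frac{331}{2} + 2 \sqrt{174} \approx -139.12$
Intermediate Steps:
$r{\left(X,x \right)} = x + 2 X$
$J{\left(c \right)} = \frac{3}{2}$ ($J{\left(c \right)} = \left(-3\right) \left(- \frac{1}{6}\right) + 1 = \frac{1}{2} + 1 = \frac{3}{2}$)
$d{\left(t \right)} = \frac{3}{2}$
$d{\left(-135 \right)} + r{\left(\sqrt{106 + 68},-167 \right)} = \frac{3}{2} - \left(167 - 2 \sqrt{106 + 68}\right) = \frac{3}{2} - \left(167 - 2 \sqrt{174}\right) = - \frac{331}{2} + 2 \sqrt{174}$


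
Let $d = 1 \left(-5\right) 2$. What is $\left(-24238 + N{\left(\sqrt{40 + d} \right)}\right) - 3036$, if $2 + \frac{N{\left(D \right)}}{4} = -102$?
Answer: $-27690$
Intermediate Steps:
$d = -10$ ($d = \left(-5\right) 2 = -10$)
$N{\left(D \right)} = -416$ ($N{\left(D \right)} = -8 + 4 \left(-102\right) = -8 - 408 = -416$)
$\left(-24238 + N{\left(\sqrt{40 + d} \right)}\right) - 3036 = \left(-24238 - 416\right) - 3036 = -24654 - 3036 = -27690$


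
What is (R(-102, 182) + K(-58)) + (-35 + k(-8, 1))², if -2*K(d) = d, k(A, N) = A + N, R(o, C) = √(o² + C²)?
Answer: 1793 + 2*√10882 ≈ 2001.6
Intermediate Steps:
R(o, C) = √(C² + o²)
K(d) = -d/2
(R(-102, 182) + K(-58)) + (-35 + k(-8, 1))² = (√(182² + (-102)²) - ½*(-58)) + (-35 + (-8 + 1))² = (√(33124 + 10404) + 29) + (-35 - 7)² = (√43528 + 29) + (-42)² = (2*√10882 + 29) + 1764 = (29 + 2*√10882) + 1764 = 1793 + 2*√10882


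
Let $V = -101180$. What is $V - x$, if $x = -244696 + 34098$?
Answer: $109418$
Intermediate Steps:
$x = -210598$
$V - x = -101180 - -210598 = -101180 + 210598 = 109418$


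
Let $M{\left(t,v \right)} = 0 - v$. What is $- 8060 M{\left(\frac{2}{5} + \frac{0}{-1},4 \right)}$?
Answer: $32240$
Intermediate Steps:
$M{\left(t,v \right)} = - v$
$- 8060 M{\left(\frac{2}{5} + \frac{0}{-1},4 \right)} = - 8060 \left(\left(-1\right) 4\right) = \left(-8060\right) \left(-4\right) = 32240$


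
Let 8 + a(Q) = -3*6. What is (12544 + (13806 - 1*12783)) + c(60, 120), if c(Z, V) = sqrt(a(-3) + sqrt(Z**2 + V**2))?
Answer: 13567 + sqrt(-26 + 60*sqrt(5)) ≈ 13577.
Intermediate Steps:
a(Q) = -26 (a(Q) = -8 - 3*6 = -8 - 18 = -26)
c(Z, V) = sqrt(-26 + sqrt(V**2 + Z**2)) (c(Z, V) = sqrt(-26 + sqrt(Z**2 + V**2)) = sqrt(-26 + sqrt(V**2 + Z**2)))
(12544 + (13806 - 1*12783)) + c(60, 120) = (12544 + (13806 - 1*12783)) + sqrt(-26 + sqrt(120**2 + 60**2)) = (12544 + (13806 - 12783)) + sqrt(-26 + sqrt(14400 + 3600)) = (12544 + 1023) + sqrt(-26 + sqrt(18000)) = 13567 + sqrt(-26 + 60*sqrt(5))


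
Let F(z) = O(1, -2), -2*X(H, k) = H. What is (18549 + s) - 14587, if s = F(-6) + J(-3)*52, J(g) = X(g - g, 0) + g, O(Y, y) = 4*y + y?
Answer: 3796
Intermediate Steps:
X(H, k) = -H/2
O(Y, y) = 5*y
J(g) = g (J(g) = -(g - g)/2 + g = -½*0 + g = 0 + g = g)
F(z) = -10 (F(z) = 5*(-2) = -10)
s = -166 (s = -10 - 3*52 = -10 - 156 = -166)
(18549 + s) - 14587 = (18549 - 166) - 14587 = 18383 - 14587 = 3796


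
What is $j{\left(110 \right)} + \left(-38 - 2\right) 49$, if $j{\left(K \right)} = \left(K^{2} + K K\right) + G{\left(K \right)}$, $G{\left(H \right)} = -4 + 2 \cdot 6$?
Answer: $22248$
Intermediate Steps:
$G{\left(H \right)} = 8$ ($G{\left(H \right)} = -4 + 12 = 8$)
$j{\left(K \right)} = 8 + 2 K^{2}$ ($j{\left(K \right)} = \left(K^{2} + K K\right) + 8 = \left(K^{2} + K^{2}\right) + 8 = 2 K^{2} + 8 = 8 + 2 K^{2}$)
$j{\left(110 \right)} + \left(-38 - 2\right) 49 = \left(8 + 2 \cdot 110^{2}\right) + \left(-38 - 2\right) 49 = \left(8 + 2 \cdot 12100\right) - 1960 = \left(8 + 24200\right) - 1960 = 24208 - 1960 = 22248$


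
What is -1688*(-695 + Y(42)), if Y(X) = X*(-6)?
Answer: 1598536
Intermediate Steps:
Y(X) = -6*X
-1688*(-695 + Y(42)) = -1688*(-695 - 6*42) = -1688*(-695 - 252) = -1688*(-947) = 1598536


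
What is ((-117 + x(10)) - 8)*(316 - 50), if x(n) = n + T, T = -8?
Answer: -32718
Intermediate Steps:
x(n) = -8 + n (x(n) = n - 8 = -8 + n)
((-117 + x(10)) - 8)*(316 - 50) = ((-117 + (-8 + 10)) - 8)*(316 - 50) = ((-117 + 2) - 8)*266 = (-115 - 8)*266 = -123*266 = -32718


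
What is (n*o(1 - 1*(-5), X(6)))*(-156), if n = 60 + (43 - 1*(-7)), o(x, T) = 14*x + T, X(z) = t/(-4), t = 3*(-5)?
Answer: -1505790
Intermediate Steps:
t = -15
X(z) = 15/4 (X(z) = -15/(-4) = -15*(-¼) = 15/4)
o(x, T) = T + 14*x
n = 110 (n = 60 + (43 + 7) = 60 + 50 = 110)
(n*o(1 - 1*(-5), X(6)))*(-156) = (110*(15/4 + 14*(1 - 1*(-5))))*(-156) = (110*(15/4 + 14*(1 + 5)))*(-156) = (110*(15/4 + 14*6))*(-156) = (110*(15/4 + 84))*(-156) = (110*(351/4))*(-156) = (19305/2)*(-156) = -1505790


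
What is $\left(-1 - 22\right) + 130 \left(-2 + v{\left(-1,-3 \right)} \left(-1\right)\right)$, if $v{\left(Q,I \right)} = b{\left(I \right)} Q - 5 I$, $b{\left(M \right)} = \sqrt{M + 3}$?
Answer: $-2233$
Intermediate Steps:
$b{\left(M \right)} = \sqrt{3 + M}$
$v{\left(Q,I \right)} = - 5 I + Q \sqrt{3 + I}$ ($v{\left(Q,I \right)} = \sqrt{3 + I} Q - 5 I = Q \sqrt{3 + I} - 5 I = - 5 I + Q \sqrt{3 + I}$)
$\left(-1 - 22\right) + 130 \left(-2 + v{\left(-1,-3 \right)} \left(-1\right)\right) = \left(-1 - 22\right) + 130 \left(-2 + \left(\left(-5\right) \left(-3\right) - \sqrt{3 - 3}\right) \left(-1\right)\right) = -23 + 130 \left(-2 + \left(15 - \sqrt{0}\right) \left(-1\right)\right) = -23 + 130 \left(-2 + \left(15 - 0\right) \left(-1\right)\right) = -23 + 130 \left(-2 + \left(15 + 0\right) \left(-1\right)\right) = -23 + 130 \left(-2 + 15 \left(-1\right)\right) = -23 + 130 \left(-2 - 15\right) = -23 + 130 \left(-17\right) = -23 - 2210 = -2233$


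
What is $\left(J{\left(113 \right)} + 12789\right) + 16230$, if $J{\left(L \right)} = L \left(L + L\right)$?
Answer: $54557$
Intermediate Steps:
$J{\left(L \right)} = 2 L^{2}$ ($J{\left(L \right)} = L 2 L = 2 L^{2}$)
$\left(J{\left(113 \right)} + 12789\right) + 16230 = \left(2 \cdot 113^{2} + 12789\right) + 16230 = \left(2 \cdot 12769 + 12789\right) + 16230 = \left(25538 + 12789\right) + 16230 = 38327 + 16230 = 54557$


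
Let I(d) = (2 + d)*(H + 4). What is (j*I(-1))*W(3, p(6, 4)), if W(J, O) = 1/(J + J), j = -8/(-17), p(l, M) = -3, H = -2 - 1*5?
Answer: -4/17 ≈ -0.23529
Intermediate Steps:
H = -7 (H = -2 - 5 = -7)
j = 8/17 (j = -8*(-1/17) = 8/17 ≈ 0.47059)
W(J, O) = 1/(2*J)
I(d) = -6 - 3*d (I(d) = (2 + d)*(-7 + 4) = (2 + d)*(-3) = -6 - 3*d)
(j*I(-1))*W(3, p(6, 4)) = (8*(-6 - 3*(-1))/17)*((1/2)/3) = (8*(-6 + 3)/17)*((1/2)*(1/3)) = ((8/17)*(-3))*(1/6) = -24/17*1/6 = -4/17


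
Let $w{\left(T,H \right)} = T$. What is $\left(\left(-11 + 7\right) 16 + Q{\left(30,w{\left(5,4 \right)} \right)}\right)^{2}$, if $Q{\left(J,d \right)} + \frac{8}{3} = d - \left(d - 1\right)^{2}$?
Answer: $\frac{54289}{9} \approx 6032.1$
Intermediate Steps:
$Q{\left(J,d \right)} = - \frac{8}{3} + d - \left(-1 + d\right)^{2}$ ($Q{\left(J,d \right)} = - \frac{8}{3} + \left(d - \left(d - 1\right)^{2}\right) = - \frac{8}{3} + \left(d - \left(-1 + d\right)^{2}\right) = - \frac{8}{3} + d - \left(-1 + d\right)^{2}$)
$\left(\left(-11 + 7\right) 16 + Q{\left(30,w{\left(5,4 \right)} \right)}\right)^{2} = \left(\left(-11 + 7\right) 16 - \frac{41}{3}\right)^{2} = \left(\left(-4\right) 16 - \frac{41}{3}\right)^{2} = \left(-64 - \frac{41}{3}\right)^{2} = \left(- \frac{233}{3}\right)^{2} = \frac{54289}{9}$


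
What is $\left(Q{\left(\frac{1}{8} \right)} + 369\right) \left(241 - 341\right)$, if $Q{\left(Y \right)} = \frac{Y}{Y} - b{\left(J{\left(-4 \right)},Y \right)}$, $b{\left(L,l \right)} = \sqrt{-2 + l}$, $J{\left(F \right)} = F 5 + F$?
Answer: $-37000 + 25 i \sqrt{30} \approx -37000.0 + 136.93 i$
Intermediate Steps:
$J{\left(F \right)} = 6 F$ ($J{\left(F \right)} = 5 F + F = 6 F$)
$Q{\left(Y \right)} = 1 - \sqrt{-2 + Y}$ ($Q{\left(Y \right)} = \frac{Y}{Y} - \sqrt{-2 + Y} = 1 - \sqrt{-2 + Y}$)
$\left(Q{\left(\frac{1}{8} \right)} + 369\right) \left(241 - 341\right) = \left(\left(1 - \sqrt{-2 + \frac{1}{8}}\right) + 369\right) \left(241 - 341\right) = \left(\left(1 - \sqrt{-2 + \frac{1}{8}}\right) + 369\right) \left(-100\right) = \left(\left(1 - \sqrt{- \frac{15}{8}}\right) + 369\right) \left(-100\right) = \left(\left(1 - \frac{i \sqrt{30}}{4}\right) + 369\right) \left(-100\right) = \left(370 - \frac{i \sqrt{30}}{4}\right) \left(-100\right) = -37000 + 25 i \sqrt{30}$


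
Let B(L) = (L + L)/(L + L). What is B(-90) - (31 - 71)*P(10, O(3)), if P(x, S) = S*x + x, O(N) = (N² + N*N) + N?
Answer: 8801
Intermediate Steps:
O(N) = N + 2*N² (O(N) = (N² + N²) + N = 2*N² + N = N + 2*N²)
P(x, S) = x + S*x
B(L) = 1 (B(L) = (2*L)/((2*L)) = (2*L)*(1/(2*L)) = 1)
B(-90) - (31 - 71)*P(10, O(3)) = 1 - (31 - 71)*10*(1 + 3*(1 + 2*3)) = 1 - (-40)*10*(1 + 3*(1 + 6)) = 1 - (-40)*10*(1 + 3*7) = 1 - (-40)*10*(1 + 21) = 1 - (-40)*10*22 = 1 - (-40)*220 = 1 - 1*(-8800) = 1 + 8800 = 8801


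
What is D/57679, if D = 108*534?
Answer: 57672/57679 ≈ 0.99988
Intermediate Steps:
D = 57672
D/57679 = 57672/57679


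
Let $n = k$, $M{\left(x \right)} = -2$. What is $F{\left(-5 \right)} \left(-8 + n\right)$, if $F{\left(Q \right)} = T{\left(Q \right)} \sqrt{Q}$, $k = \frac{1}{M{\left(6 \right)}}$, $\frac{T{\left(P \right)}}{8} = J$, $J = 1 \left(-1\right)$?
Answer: $68 i \sqrt{5} \approx 152.05 i$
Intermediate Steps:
$J = -1$
$T{\left(P \right)} = -8$ ($T{\left(P \right)} = 8 \left(-1\right) = -8$)
$k = - \frac{1}{2}$ ($k = \frac{1}{-2} = - \frac{1}{2} \approx -0.5$)
$n = - \frac{1}{2} \approx -0.5$
$F{\left(Q \right)} = - 8 \sqrt{Q}$
$F{\left(-5 \right)} \left(-8 + n\right) = - 8 \sqrt{-5} \left(-8 - \frac{1}{2}\right) = - 8 i \sqrt{5} \left(- \frac{17}{2}\right) = 68 i \sqrt{5}$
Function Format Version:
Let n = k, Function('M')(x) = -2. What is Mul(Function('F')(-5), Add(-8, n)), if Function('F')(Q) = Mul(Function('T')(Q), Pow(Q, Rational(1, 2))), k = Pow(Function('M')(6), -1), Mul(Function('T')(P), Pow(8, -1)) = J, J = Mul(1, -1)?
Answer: Mul(68, I, Pow(5, Rational(1, 2))) ≈ Mul(152.05, I)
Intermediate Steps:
J = -1
Function('T')(P) = -8 (Function('T')(P) = Mul(8, -1) = -8)
k = Rational(-1, 2) (k = Pow(-2, -1) = Rational(-1, 2) ≈ -0.50000)
n = Rational(-1, 2) ≈ -0.50000
Function('F')(Q) = Mul(-8, Pow(Q, Rational(1, 2)))
Mul(Function('F')(-5), Add(-8, n)) = Mul(Mul(-8, Pow(-5, Rational(1, 2))), Add(-8, Rational(-1, 2))) = Mul(Mul(-8, Mul(I, Pow(5, Rational(1, 2)))), Rational(-17, 2)) = Mul(Mul(-8, I, Pow(5, Rational(1, 2))), Rational(-17, 2)) = Mul(68, I, Pow(5, Rational(1, 2)))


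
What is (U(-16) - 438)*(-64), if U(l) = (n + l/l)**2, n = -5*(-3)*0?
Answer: 27968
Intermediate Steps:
n = 0 (n = 15*0 = 0)
U(l) = 1 (U(l) = (0 + l/l)**2 = (0 + 1)**2 = 1**2 = 1)
(U(-16) - 438)*(-64) = (1 - 438)*(-64) = -437*(-64) = 27968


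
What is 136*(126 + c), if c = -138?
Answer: -1632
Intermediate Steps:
136*(126 + c) = 136*(126 - 138) = 136*(-12) = -1632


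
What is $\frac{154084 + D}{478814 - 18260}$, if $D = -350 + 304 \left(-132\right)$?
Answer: $\frac{56803}{230277} \approx 0.24667$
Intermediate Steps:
$D = -40478$ ($D = -350 - 40128 = -40478$)
$\frac{154084 + D}{478814 - 18260} = \frac{154084 - 40478}{478814 - 18260} = \frac{113606}{460554} = 113606 \cdot \frac{1}{460554} = \frac{56803}{230277}$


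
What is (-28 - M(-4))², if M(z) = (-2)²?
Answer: 1024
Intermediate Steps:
M(z) = 4
(-28 - M(-4))² = (-28 - 1*4)² = (-28 - 4)² = (-32)² = 1024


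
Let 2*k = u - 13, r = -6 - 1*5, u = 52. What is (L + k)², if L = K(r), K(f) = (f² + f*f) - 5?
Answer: 263169/4 ≈ 65792.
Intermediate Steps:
r = -11 (r = -6 - 5 = -11)
K(f) = -5 + 2*f² (K(f) = (f² + f²) - 5 = 2*f² - 5 = -5 + 2*f²)
k = 39/2 (k = (52 - 13)/2 = (½)*39 = 39/2 ≈ 19.500)
L = 237 (L = -5 + 2*(-11)² = -5 + 2*121 = -5 + 242 = 237)
(L + k)² = (237 + 39/2)² = (513/2)² = 263169/4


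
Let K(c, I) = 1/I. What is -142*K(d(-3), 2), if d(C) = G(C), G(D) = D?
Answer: -71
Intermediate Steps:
d(C) = C
-142*K(d(-3), 2) = -142/2 = -142*½ = -71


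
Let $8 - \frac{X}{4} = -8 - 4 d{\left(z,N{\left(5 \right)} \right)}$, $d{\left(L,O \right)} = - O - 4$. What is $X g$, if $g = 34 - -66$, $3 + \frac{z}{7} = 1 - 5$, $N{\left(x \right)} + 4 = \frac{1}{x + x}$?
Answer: $6240$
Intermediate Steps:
$N{\left(x \right)} = -4 + \frac{1}{2 x}$ ($N{\left(x \right)} = -4 + \frac{1}{x + x} = -4 + \frac{1}{2 x}$)
$z = -49$ ($z = -21 + 7 \left(1 - 5\right) = -21 + 7 \left(-4\right) = -21 - 28 = -49$)
$d{\left(L,O \right)} = -4 - O$
$g = 100$ ($g = 34 + 66 = 100$)
$X = \frac{312}{5}$ ($X = 32 - 4 \left(-8 - 4 \left(-4 - \left(-4 + \frac{1}{2 \cdot 5}\right)\right)\right) = 32 - 4 \left(-8 - 4 \left(-4 - \left(-4 + \frac{1}{2} \cdot \frac{1}{5}\right)\right)\right) = 32 - 4 \left(-8 - 4 \left(-4 - \left(-4 + \frac{1}{10}\right)\right)\right) = 32 - 4 \left(-8 - 4 \left(-4 - - \frac{39}{10}\right)\right) = 32 - 4 \left(-8 - 4 \left(-4 + \frac{39}{10}\right)\right) = 32 - 4 \left(-8 - - \frac{2}{5}\right) = 32 - 4 \left(-8 + \frac{2}{5}\right) = 32 - - \frac{152}{5} = 32 + \frac{152}{5} = \frac{312}{5} \approx 62.4$)
$X g = \frac{312}{5} \cdot 100 = 6240$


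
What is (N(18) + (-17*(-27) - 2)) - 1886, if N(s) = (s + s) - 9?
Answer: -1402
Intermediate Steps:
N(s) = -9 + 2*s (N(s) = 2*s - 9 = -9 + 2*s)
(N(18) + (-17*(-27) - 2)) - 1886 = ((-9 + 2*18) + (-17*(-27) - 2)) - 1886 = ((-9 + 36) + (459 - 2)) - 1886 = (27 + 457) - 1886 = 484 - 1886 = -1402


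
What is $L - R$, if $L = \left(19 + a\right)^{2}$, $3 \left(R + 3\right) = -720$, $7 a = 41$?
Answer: $\frac{42183}{49} \approx 860.88$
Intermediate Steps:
$a = \frac{41}{7}$ ($a = \frac{1}{7} \cdot 41 = \frac{41}{7} \approx 5.8571$)
$R = -243$ ($R = -3 + \frac{1}{3} \left(-720\right) = -3 - 240 = -243$)
$L = \frac{30276}{49}$ ($L = \left(19 + \frac{41}{7}\right)^{2} = \left(\frac{174}{7}\right)^{2} = \frac{30276}{49} \approx 617.88$)
$L - R = \frac{30276}{49} - -243 = \frac{30276}{49} + 243 = \frac{42183}{49}$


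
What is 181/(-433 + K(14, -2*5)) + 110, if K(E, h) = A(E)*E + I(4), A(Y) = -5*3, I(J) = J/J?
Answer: 70439/642 ≈ 109.72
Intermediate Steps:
I(J) = 1
A(Y) = -15
K(E, h) = 1 - 15*E (K(E, h) = -15*E + 1 = 1 - 15*E)
181/(-433 + K(14, -2*5)) + 110 = 181/(-433 + (1 - 15*14)) + 110 = 181/(-433 + (1 - 210)) + 110 = 181/(-433 - 209) + 110 = 181/(-642) + 110 = -1/642*181 + 110 = -181/642 + 110 = 70439/642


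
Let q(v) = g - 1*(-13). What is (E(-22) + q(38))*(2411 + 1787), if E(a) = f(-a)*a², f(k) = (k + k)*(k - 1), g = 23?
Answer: 1877563896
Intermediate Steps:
f(k) = 2*k*(-1 + k) (f(k) = (2*k)*(-1 + k) = 2*k*(-1 + k))
q(v) = 36 (q(v) = 23 - 1*(-13) = 23 + 13 = 36)
E(a) = -2*a³*(-1 - a) (E(a) = (2*(-a)*(-1 - a))*a² = (-2*a*(-1 - a))*a² = -2*a³*(-1 - a))
(E(-22) + q(38))*(2411 + 1787) = (2*(-22)³*(1 - 22) + 36)*(2411 + 1787) = (2*(-10648)*(-21) + 36)*4198 = (447216 + 36)*4198 = 447252*4198 = 1877563896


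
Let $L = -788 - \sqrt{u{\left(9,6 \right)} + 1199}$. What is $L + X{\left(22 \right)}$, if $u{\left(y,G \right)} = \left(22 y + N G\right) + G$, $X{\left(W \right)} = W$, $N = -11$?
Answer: $-766 - \sqrt{1337} \approx -802.57$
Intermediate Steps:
$u{\left(y,G \right)} = - 10 G + 22 y$ ($u{\left(y,G \right)} = \left(22 y - 11 G\right) + G = \left(- 11 G + 22 y\right) + G = - 10 G + 22 y$)
$L = -788 - \sqrt{1337}$ ($L = -788 - \sqrt{\left(\left(-10\right) 6 + 22 \cdot 9\right) + 1199} = -788 - \sqrt{\left(-60 + 198\right) + 1199} = -788 - \sqrt{138 + 1199} = -788 - \sqrt{1337} \approx -824.57$)
$L + X{\left(22 \right)} = \left(-788 - \sqrt{1337}\right) + 22 = -766 - \sqrt{1337}$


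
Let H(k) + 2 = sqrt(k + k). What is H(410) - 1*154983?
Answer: -154985 + 2*sqrt(205) ≈ -1.5496e+5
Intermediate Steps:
H(k) = -2 + sqrt(2)*sqrt(k) (H(k) = -2 + sqrt(k + k) = -2 + sqrt(2*k) = -2 + sqrt(2)*sqrt(k))
H(410) - 1*154983 = (-2 + sqrt(2)*sqrt(410)) - 1*154983 = (-2 + 2*sqrt(205)) - 154983 = -154985 + 2*sqrt(205)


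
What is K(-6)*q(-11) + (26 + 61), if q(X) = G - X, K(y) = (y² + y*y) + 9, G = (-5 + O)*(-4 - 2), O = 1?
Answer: 2922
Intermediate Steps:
G = 24 (G = (-5 + 1)*(-4 - 2) = -4*(-6) = 24)
K(y) = 9 + 2*y² (K(y) = (y² + y²) + 9 = 2*y² + 9 = 9 + 2*y²)
q(X) = 24 - X
K(-6)*q(-11) + (26 + 61) = (9 + 2*(-6)²)*(24 - 1*(-11)) + (26 + 61) = (9 + 2*36)*(24 + 11) + 87 = (9 + 72)*35 + 87 = 81*35 + 87 = 2835 + 87 = 2922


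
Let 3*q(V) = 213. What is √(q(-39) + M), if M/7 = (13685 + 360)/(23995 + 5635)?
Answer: √2609863734/5926 ≈ 8.6208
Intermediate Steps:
q(V) = 71 (q(V) = (⅓)*213 = 71)
M = 19663/5926 (M = 7*((13685 + 360)/(23995 + 5635)) = 7*(14045/29630) = 7*(14045*(1/29630)) = 7*(2809/5926) = 19663/5926 ≈ 3.3181)
√(q(-39) + M) = √(71 + 19663/5926) = √(440409/5926) = √2609863734/5926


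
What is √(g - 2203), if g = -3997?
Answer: 10*I*√62 ≈ 78.74*I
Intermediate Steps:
√(g - 2203) = √(-3997 - 2203) = √(-6200) = 10*I*√62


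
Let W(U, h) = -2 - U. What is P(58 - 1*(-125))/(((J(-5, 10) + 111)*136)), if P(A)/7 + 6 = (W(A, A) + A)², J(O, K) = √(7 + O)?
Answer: -777/837692 + 7*√2/837692 ≈ -0.00091573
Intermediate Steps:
P(A) = -14 (P(A) = -42 + 7*((-2 - A) + A)² = -42 + 7*(-2)² = -42 + 7*4 = -42 + 28 = -14)
P(58 - 1*(-125))/(((J(-5, 10) + 111)*136)) = -14*1/(136*(√(7 - 5) + 111)) = -14*1/(136*(√2 + 111)) = -14*1/(136*(111 + √2)) = -14/(15096 + 136*√2)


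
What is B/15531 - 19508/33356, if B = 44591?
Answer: 9551602/4177839 ≈ 2.2863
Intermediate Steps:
B/15531 - 19508/33356 = 44591/15531 - 19508/33356 = 44591*(1/15531) - 19508*1/33356 = 44591/15531 - 4877/8339 = 9551602/4177839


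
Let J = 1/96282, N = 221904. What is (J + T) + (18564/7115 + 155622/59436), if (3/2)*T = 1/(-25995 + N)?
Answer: 193046114728682867/36929227083598395 ≈ 5.2275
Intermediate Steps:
T = 2/587727 (T = 2/(3*(-25995 + 221904)) = (2/3)/195909 = (2/3)*(1/195909) = 2/587727 ≈ 3.4029e-6)
J = 1/96282 ≈ 1.0386e-5
(J + T) + (18564/7115 + 155622/59436) = (1/96282 + 2/587727) + (18564/7115 + 155622/59436) = 86699/6287503446 + (18564*(1/7115) + 155622*(1/59436)) = 86699/6287503446 + (18564/7115 + 25937/9906) = 86699/6287503446 + 368436739/70481190 = 193046114728682867/36929227083598395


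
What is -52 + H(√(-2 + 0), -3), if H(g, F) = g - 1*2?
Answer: -54 + I*√2 ≈ -54.0 + 1.4142*I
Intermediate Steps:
H(g, F) = -2 + g (H(g, F) = g - 2 = -2 + g)
-52 + H(√(-2 + 0), -3) = -52 + (-2 + √(-2 + 0)) = -52 + (-2 + √(-2)) = -52 + (-2 + I*√2) = -54 + I*√2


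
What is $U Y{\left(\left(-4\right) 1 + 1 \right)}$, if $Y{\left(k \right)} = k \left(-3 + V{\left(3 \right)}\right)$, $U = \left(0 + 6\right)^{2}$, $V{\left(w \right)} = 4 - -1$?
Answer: $-216$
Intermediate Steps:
$V{\left(w \right)} = 5$ ($V{\left(w \right)} = 4 + 1 = 5$)
$U = 36$ ($U = 6^{2} = 36$)
$Y{\left(k \right)} = 2 k$ ($Y{\left(k \right)} = k \left(-3 + 5\right) = k 2 = 2 k$)
$U Y{\left(\left(-4\right) 1 + 1 \right)} = 36 \cdot 2 \left(\left(-4\right) 1 + 1\right) = 36 \cdot 2 \left(-4 + 1\right) = 36 \cdot 2 \left(-3\right) = 36 \left(-6\right) = -216$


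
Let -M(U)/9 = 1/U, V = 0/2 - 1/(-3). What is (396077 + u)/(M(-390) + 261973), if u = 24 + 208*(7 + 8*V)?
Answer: 155263550/102169479 ≈ 1.5197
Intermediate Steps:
V = ⅓ (V = 0*(½) - 1*(-⅓) = 0 + ⅓ = ⅓ ≈ 0.33333)
u = 6104/3 (u = 24 + 208*(7 + 8*(⅓)) = 24 + 208*(7 + 8/3) = 24 + 208*(29/3) = 24 + 6032/3 = 6104/3 ≈ 2034.7)
M(U) = -9/U
(396077 + u)/(M(-390) + 261973) = (396077 + 6104/3)/(-9/(-390) + 261973) = 1194335/(3*(-9*(-1/390) + 261973)) = 1194335/(3*(3/130 + 261973)) = 1194335/(3*(34056493/130)) = (1194335/3)*(130/34056493) = 155263550/102169479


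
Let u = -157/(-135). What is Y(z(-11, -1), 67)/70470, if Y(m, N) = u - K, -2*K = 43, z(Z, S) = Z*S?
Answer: 211/656100 ≈ 0.00032160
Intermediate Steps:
z(Z, S) = S*Z
u = 157/135 (u = -157*(-1/135) = 157/135 ≈ 1.1630)
K = -43/2 (K = -½*43 = -43/2 ≈ -21.500)
Y(m, N) = 6119/270 (Y(m, N) = 157/135 - 1*(-43/2) = 157/135 + 43/2 = 6119/270)
Y(z(-11, -1), 67)/70470 = (6119/270)/70470 = (6119/270)*(1/70470) = 211/656100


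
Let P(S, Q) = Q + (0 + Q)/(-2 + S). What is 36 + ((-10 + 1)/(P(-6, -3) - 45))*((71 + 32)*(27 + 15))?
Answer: 108396/127 ≈ 853.51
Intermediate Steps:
P(S, Q) = Q + Q/(-2 + S)
36 + ((-10 + 1)/(P(-6, -3) - 45))*((71 + 32)*(27 + 15)) = 36 + ((-10 + 1)/(-3*(-1 - 6)/(-2 - 6) - 45))*((71 + 32)*(27 + 15)) = 36 + (-9/(-3*(-7)/(-8) - 45))*(103*42) = 36 - 9/(-3*(-1/8)*(-7) - 45)*4326 = 36 - 9/(-21/8 - 45)*4326 = 36 - 9/(-381/8)*4326 = 36 - 9*(-8/381)*4326 = 36 + (24/127)*4326 = 36 + 103824/127 = 108396/127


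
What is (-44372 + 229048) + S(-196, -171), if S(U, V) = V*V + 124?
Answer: 214041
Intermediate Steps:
S(U, V) = 124 + V² (S(U, V) = V² + 124 = 124 + V²)
(-44372 + 229048) + S(-196, -171) = (-44372 + 229048) + (124 + (-171)²) = 184676 + (124 + 29241) = 184676 + 29365 = 214041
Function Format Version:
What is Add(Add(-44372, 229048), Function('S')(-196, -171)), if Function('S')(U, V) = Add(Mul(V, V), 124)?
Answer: 214041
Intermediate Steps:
Function('S')(U, V) = Add(124, Pow(V, 2)) (Function('S')(U, V) = Add(Pow(V, 2), 124) = Add(124, Pow(V, 2)))
Add(Add(-44372, 229048), Function('S')(-196, -171)) = Add(Add(-44372, 229048), Add(124, Pow(-171, 2))) = Add(184676, Add(124, 29241)) = Add(184676, 29365) = 214041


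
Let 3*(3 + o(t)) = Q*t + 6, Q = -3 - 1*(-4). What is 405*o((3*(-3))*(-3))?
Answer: 3240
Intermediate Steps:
Q = 1 (Q = -3 + 4 = 1)
o(t) = -1 + t/3 (o(t) = -3 + (1*t + 6)/3 = -3 + (t + 6)/3 = -3 + (6 + t)/3 = -3 + (2 + t/3) = -1 + t/3)
405*o((3*(-3))*(-3)) = 405*(-1 + ((3*(-3))*(-3))/3) = 405*(-1 + (-9*(-3))/3) = 405*(-1 + (⅓)*27) = 405*(-1 + 9) = 405*8 = 3240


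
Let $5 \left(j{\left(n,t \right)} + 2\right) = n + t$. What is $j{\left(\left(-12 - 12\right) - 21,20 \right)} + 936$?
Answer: $929$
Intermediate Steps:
$j{\left(n,t \right)} = -2 + \frac{n}{5} + \frac{t}{5}$ ($j{\left(n,t \right)} = -2 + \frac{n + t}{5} = -2 + \left(\frac{n}{5} + \frac{t}{5}\right) = -2 + \frac{n}{5} + \frac{t}{5}$)
$j{\left(\left(-12 - 12\right) - 21,20 \right)} + 936 = \left(-2 + \frac{\left(-12 - 12\right) - 21}{5} + \frac{1}{5} \cdot 20\right) + 936 = \left(-2 + \frac{-24 - 21}{5} + 4\right) + 936 = \left(-2 + \frac{1}{5} \left(-45\right) + 4\right) + 936 = \left(-2 - 9 + 4\right) + 936 = -7 + 936 = 929$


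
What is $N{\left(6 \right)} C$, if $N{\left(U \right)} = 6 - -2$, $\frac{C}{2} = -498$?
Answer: $-7968$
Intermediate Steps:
$C = -996$ ($C = 2 \left(-498\right) = -996$)
$N{\left(U \right)} = 8$ ($N{\left(U \right)} = 6 + 2 = 8$)
$N{\left(6 \right)} C = 8 \left(-996\right) = -7968$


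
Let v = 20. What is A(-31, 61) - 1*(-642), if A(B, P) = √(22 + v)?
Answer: 642 + √42 ≈ 648.48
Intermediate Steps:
A(B, P) = √42 (A(B, P) = √(22 + 20) = √42)
A(-31, 61) - 1*(-642) = √42 - 1*(-642) = √42 + 642 = 642 + √42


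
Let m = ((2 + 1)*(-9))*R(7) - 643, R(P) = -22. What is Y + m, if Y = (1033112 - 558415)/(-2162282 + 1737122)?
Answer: -21307537/425160 ≈ -50.117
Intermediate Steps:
m = -49 (m = ((2 + 1)*(-9))*(-22) - 643 = (3*(-9))*(-22) - 643 = -27*(-22) - 643 = 594 - 643 = -49)
Y = -474697/425160 (Y = 474697/(-425160) = 474697*(-1/425160) = -474697/425160 ≈ -1.1165)
Y + m = -474697/425160 - 49 = -21307537/425160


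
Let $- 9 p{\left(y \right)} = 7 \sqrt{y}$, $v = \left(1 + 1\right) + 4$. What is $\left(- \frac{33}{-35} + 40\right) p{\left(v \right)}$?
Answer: $- \frac{1433 \sqrt{6}}{45} \approx -78.003$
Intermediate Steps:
$v = 6$ ($v = 2 + 4 = 6$)
$p{\left(y \right)} = - \frac{7 \sqrt{y}}{9}$
$\left(- \frac{33}{-35} + 40\right) p{\left(v \right)} = \left(- \frac{33}{-35} + 40\right) \left(- \frac{7 \sqrt{6}}{9}\right) = \left(\left(-33\right) \left(- \frac{1}{35}\right) + 40\right) \left(- \frac{7 \sqrt{6}}{9}\right) = \left(\frac{33}{35} + 40\right) \left(- \frac{7 \sqrt{6}}{9}\right) = \frac{1433 \left(- \frac{7 \sqrt{6}}{9}\right)}{35} = - \frac{1433 \sqrt{6}}{45}$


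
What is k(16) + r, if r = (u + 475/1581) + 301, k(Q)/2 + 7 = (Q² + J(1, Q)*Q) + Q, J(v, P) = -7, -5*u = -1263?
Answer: 6797513/7905 ≈ 859.90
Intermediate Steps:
u = 1263/5 (u = -⅕*(-1263) = 1263/5 ≈ 252.60)
k(Q) = -14 - 12*Q + 2*Q² (k(Q) = -14 + 2*((Q² - 7*Q) + Q) = -14 + 2*(Q² - 6*Q) = -14 + (-12*Q + 2*Q²) = -14 - 12*Q + 2*Q²)
r = 4378583/7905 (r = (1263/5 + 475/1581) + 301 = 1999178/7905 + 301 = 4378583/7905 ≈ 553.90)
k(16) + r = (-14 - 12*16 + 2*16²) + 4378583/7905 = (-14 - 192 + 2*256) + 4378583/7905 = (-14 - 192 + 512) + 4378583/7905 = 306 + 4378583/7905 = 6797513/7905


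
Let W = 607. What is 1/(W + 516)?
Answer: 1/1123 ≈ 0.00089047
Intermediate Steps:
1/(W + 516) = 1/(607 + 516) = 1/1123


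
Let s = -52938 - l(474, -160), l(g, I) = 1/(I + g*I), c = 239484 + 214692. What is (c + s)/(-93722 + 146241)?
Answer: 30494088001/3991444000 ≈ 7.6399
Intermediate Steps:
c = 454176
l(g, I) = 1/(I + I*g)
s = -4023287999/76000 (s = -52938 - 1/((-160)*(1 + 474)) = -52938 - (-1)/(160*475) = -52938 - 1*(-1/76000) = -52938 + 1/76000 = -4023287999/76000 ≈ -52938.)
(c + s)/(-93722 + 146241) = (454176 - 4023287999/76000)/(-93722 + 146241) = (30494088001/76000)/52519 = (30494088001/76000)*(1/52519) = 30494088001/3991444000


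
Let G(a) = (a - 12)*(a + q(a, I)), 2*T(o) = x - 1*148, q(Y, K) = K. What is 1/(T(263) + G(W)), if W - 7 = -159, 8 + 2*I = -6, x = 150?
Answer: 1/26077 ≈ 3.8348e-5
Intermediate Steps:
I = -7 (I = -4 + (½)*(-6) = -4 - 3 = -7)
W = -152 (W = 7 - 159 = -152)
T(o) = 1 (T(o) = (150 - 1*148)/2 = (150 - 148)/2 = (½)*2 = 1)
G(a) = (-12 + a)*(-7 + a) (G(a) = (a - 12)*(a - 7) = (-12 + a)*(-7 + a))
1/(T(263) + G(W)) = 1/(1 + (84 + (-152)² - 19*(-152))) = 1/(1 + (84 + 23104 + 2888)) = 1/(1 + 26076) = 1/26077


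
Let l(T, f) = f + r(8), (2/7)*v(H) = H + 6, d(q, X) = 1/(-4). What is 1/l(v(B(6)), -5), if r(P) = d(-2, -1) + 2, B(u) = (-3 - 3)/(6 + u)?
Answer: -4/13 ≈ -0.30769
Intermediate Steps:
d(q, X) = -1/4
B(u) = -6/(6 + u)
v(H) = 21 + 7*H/2 (v(H) = 7*(H + 6)/2 = 7*(6 + H)/2 = 21 + 7*H/2)
r(P) = 7/4 (r(P) = -1/4 + 2 = 7/4)
l(T, f) = 7/4 + f (l(T, f) = f + 7/4 = 7/4 + f)
1/l(v(B(6)), -5) = 1/(7/4 - 5) = 1/(-13/4) = -4/13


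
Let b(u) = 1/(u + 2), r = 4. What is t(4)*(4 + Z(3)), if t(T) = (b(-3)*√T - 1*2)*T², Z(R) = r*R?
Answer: -1024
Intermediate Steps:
b(u) = 1/(2 + u)
Z(R) = 4*R
t(T) = T²*(-2 - √T) (t(T) = (√T/(2 - 3) - 1*2)*T² = (√T/(-1) - 2)*T² = (-√T - 2)*T² = (-2 - √T)*T² = T²*(-2 - √T))
t(4)*(4 + Z(3)) = (-4^(5/2) - 2*4²)*(4 + 4*3) = (-1*32 - 2*16)*(4 + 12) = (-32 - 32)*16 = -64*16 = -1024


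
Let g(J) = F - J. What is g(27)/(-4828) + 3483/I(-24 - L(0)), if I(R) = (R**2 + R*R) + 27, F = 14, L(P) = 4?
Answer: 16836659/7700660 ≈ 2.1864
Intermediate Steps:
I(R) = 27 + 2*R**2 (I(R) = (R**2 + R**2) + 27 = 2*R**2 + 27 = 27 + 2*R**2)
g(J) = 14 - J
g(27)/(-4828) + 3483/I(-24 - L(0)) = (14 - 1*27)/(-4828) + 3483/(27 + 2*(-24 - 1*4)**2) = (14 - 27)*(-1/4828) + 3483/(27 + 2*(-24 - 4)**2) = -13*(-1/4828) + 3483/(27 + 2*(-28)**2) = 13/4828 + 3483/(27 + 2*784) = 13/4828 + 3483/(27 + 1568) = 13/4828 + 3483/1595 = 16836659/7700660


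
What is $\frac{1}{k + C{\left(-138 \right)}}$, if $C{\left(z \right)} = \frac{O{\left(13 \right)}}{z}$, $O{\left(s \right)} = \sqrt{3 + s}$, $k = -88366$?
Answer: $- \frac{69}{6097256} \approx -1.1317 \cdot 10^{-5}$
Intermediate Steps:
$C{\left(z \right)} = \frac{4}{z}$ ($C{\left(z \right)} = \frac{\sqrt{3 + 13}}{z} = \frac{\sqrt{16}}{z} = \frac{4}{z}$)
$\frac{1}{k + C{\left(-138 \right)}} = \frac{1}{-88366 + \frac{4}{-138}} = \frac{1}{-88366 + 4 \left(- \frac{1}{138}\right)} = \frac{1}{-88366 - \frac{2}{69}} = \frac{1}{- \frac{6097256}{69}} = - \frac{69}{6097256}$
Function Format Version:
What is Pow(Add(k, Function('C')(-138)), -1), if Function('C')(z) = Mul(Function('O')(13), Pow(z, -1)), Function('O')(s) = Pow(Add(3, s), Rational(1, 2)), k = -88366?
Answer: Rational(-69, 6097256) ≈ -1.1317e-5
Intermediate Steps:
Function('C')(z) = Mul(4, Pow(z, -1)) (Function('C')(z) = Mul(Pow(Add(3, 13), Rational(1, 2)), Pow(z, -1)) = Mul(Pow(16, Rational(1, 2)), Pow(z, -1)) = Mul(4, Pow(z, -1)))
Pow(Add(k, Function('C')(-138)), -1) = Pow(Add(-88366, Mul(4, Pow(-138, -1))), -1) = Pow(Add(-88366, Mul(4, Rational(-1, 138))), -1) = Pow(Add(-88366, Rational(-2, 69)), -1) = Pow(Rational(-6097256, 69), -1) = Rational(-69, 6097256)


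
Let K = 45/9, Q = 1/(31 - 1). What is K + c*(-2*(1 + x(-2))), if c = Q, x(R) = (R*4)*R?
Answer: 58/15 ≈ 3.8667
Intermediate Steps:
Q = 1/30 ≈ 0.033333
x(R) = 4*R² (x(R) = (4*R)*R = 4*R²)
c = 1/30 ≈ 0.033333
K = 5 (K = 45*(⅑) = 5)
K + c*(-2*(1 + x(-2))) = 5 + (-2*(1 + 4*(-2)²))/30 = 5 + (-2*(1 + 4*4))/30 = 5 + (-2*(1 + 16))/30 = 5 + (-2*17)/30 = 5 + (1/30)*(-34) = 5 - 17/15 = 58/15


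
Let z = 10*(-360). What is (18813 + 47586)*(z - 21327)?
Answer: -1655127873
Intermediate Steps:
z = -3600
(18813 + 47586)*(z - 21327) = (18813 + 47586)*(-3600 - 21327) = 66399*(-24927) = -1655127873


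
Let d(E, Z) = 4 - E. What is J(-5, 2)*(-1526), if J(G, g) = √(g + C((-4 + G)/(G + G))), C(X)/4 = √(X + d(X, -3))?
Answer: -1526*√10 ≈ -4825.6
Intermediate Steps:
C(X) = 8 (C(X) = 4*√(X + (4 - X)) = 4*√4 = 4*2 = 8)
J(G, g) = √(8 + g) (J(G, g) = √(g + 8) = √(8 + g))
J(-5, 2)*(-1526) = √(8 + 2)*(-1526) = √10*(-1526) = -1526*√10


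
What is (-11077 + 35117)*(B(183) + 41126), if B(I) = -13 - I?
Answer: 983957200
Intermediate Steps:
(-11077 + 35117)*(B(183) + 41126) = (-11077 + 35117)*((-13 - 1*183) + 41126) = 24040*((-13 - 183) + 41126) = 24040*(-196 + 41126) = 24040*40930 = 983957200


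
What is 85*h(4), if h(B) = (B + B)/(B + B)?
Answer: 85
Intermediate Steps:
h(B) = 1 (h(B) = (2*B)/((2*B)) = (2*B)*(1/(2*B)) = 1)
85*h(4) = 85*1 = 85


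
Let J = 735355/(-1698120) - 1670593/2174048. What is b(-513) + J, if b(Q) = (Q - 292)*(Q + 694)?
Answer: -13447933428110825/92294859744 ≈ -1.4571e+5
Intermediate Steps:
J = -110889111305/92294859744 (J = 735355*(-1/1698120) - 1670593*1/2174048 = -147071/339624 - 1670593/2174048 = -110889111305/92294859744 ≈ -1.2015)
b(Q) = (-292 + Q)*(694 + Q)
b(-513) + J = (-202648 + (-513)² + 402*(-513)) - 110889111305/92294859744 = (-202648 + 263169 - 206226) - 110889111305/92294859744 = -145705 - 110889111305/92294859744 = -13447933428110825/92294859744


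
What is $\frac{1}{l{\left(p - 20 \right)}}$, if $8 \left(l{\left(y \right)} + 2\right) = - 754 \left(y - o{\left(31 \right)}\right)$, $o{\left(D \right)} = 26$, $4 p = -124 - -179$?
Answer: $\frac{16}{48601} \approx 0.00032921$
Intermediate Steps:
$p = \frac{55}{4}$ ($p = \frac{-124 - -179}{4} = \frac{-124 + 179}{4} = \frac{1}{4} \cdot 55 = \frac{55}{4} \approx 13.75$)
$l{\left(y \right)} = \frac{4897}{2} - \frac{377 y}{4}$ ($l{\left(y \right)} = -2 + \frac{\left(-754\right) \left(y - 26\right)}{8} = -2 + \frac{\left(-754\right) \left(-26 + y\right)}{8} = -2 + \frac{19604 - 754 y}{8} = -2 - \left(- \frac{4901}{2} + \frac{377 y}{4}\right) = \frac{4897}{2} - \frac{377 y}{4}$)
$\frac{1}{l{\left(p - 20 \right)}} = \frac{1}{\frac{4897}{2} - \frac{377 \left(\frac{55}{4} - 20\right)}{4}} = \frac{1}{\frac{4897}{2} - - \frac{9425}{16}} = \frac{1}{\frac{4897}{2} + \frac{9425}{16}} = \frac{1}{\frac{48601}{16}} = \frac{16}{48601}$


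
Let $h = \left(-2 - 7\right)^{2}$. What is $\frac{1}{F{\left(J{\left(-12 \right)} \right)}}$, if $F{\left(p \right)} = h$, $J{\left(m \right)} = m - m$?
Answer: $\frac{1}{81} \approx 0.012346$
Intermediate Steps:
$h = 81$ ($h = \left(-9\right)^{2} = 81$)
$J{\left(m \right)} = 0$
$F{\left(p \right)} = 81$
$\frac{1}{F{\left(J{\left(-12 \right)} \right)}} = \frac{1}{81}$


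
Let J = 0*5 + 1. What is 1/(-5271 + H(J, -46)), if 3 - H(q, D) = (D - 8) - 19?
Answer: -1/5195 ≈ -0.00019249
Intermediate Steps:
J = 1 (J = 0 + 1 = 1)
H(q, D) = 30 - D (H(q, D) = 3 - ((D - 8) - 19) = 3 - ((-8 + D) - 19) = 3 - (-27 + D) = 3 + (27 - D) = 30 - D)
1/(-5271 + H(J, -46)) = 1/(-5271 + (30 - 1*(-46))) = 1/(-5271 + (30 + 46)) = 1/(-5271 + 76) = 1/(-5195) = -1/5195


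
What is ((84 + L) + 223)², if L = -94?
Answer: 45369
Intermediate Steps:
((84 + L) + 223)² = ((84 - 94) + 223)² = (-10 + 223)² = 213² = 45369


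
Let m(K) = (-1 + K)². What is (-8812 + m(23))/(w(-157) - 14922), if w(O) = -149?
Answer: 8328/15071 ≈ 0.55258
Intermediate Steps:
(-8812 + m(23))/(w(-157) - 14922) = (-8812 + (-1 + 23)²)/(-149 - 14922) = (-8812 + 22²)/(-15071) = (-8812 + 484)*(-1/15071) = -8328*(-1/15071) = 8328/15071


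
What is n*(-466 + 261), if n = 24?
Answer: -4920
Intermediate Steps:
n*(-466 + 261) = 24*(-466 + 261) = 24*(-205) = -4920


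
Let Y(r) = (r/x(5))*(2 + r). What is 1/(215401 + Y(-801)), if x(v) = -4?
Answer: 4/221605 ≈ 1.8050e-5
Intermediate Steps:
Y(r) = -r*(2 + r)/4 (Y(r) = (r/(-4))*(2 + r) = (r*(-¼))*(2 + r) = (-r/4)*(2 + r) = -r*(2 + r)/4)
1/(215401 + Y(-801)) = 1/(215401 - ¼*(-801)*(2 - 801)) = 1/(215401 - ¼*(-801)*(-799)) = 1/(215401 - 639999/4) = 1/(221605/4) = 4/221605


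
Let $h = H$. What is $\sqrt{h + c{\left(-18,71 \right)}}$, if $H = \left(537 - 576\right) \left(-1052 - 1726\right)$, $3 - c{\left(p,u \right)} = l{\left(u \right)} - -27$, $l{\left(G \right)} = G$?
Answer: $\sqrt{108247} \approx 329.01$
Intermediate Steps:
$c{\left(p,u \right)} = -24 - u$ ($c{\left(p,u \right)} = 3 - \left(u - -27\right) = 3 - \left(u + 27\right) = 3 - \left(27 + u\right) = -24 - u$)
$H = 108342$ ($H = \left(-39\right) \left(-2778\right) = 108342$)
$h = 108342$
$\sqrt{h + c{\left(-18,71 \right)}} = \sqrt{108342 - 95} = \sqrt{108247}$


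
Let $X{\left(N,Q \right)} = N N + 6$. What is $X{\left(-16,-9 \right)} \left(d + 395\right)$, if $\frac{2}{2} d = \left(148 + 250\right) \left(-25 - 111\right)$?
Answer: $-14078046$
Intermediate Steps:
$X{\left(N,Q \right)} = 6 + N^{2}$ ($X{\left(N,Q \right)} = N^{2} + 6 = 6 + N^{2}$)
$d = -54128$ ($d = \left(148 + 250\right) \left(-25 - 111\right) = 398 \left(-136\right) = -54128$)
$X{\left(-16,-9 \right)} \left(d + 395\right) = \left(6 + \left(-16\right)^{2}\right) \left(-54128 + 395\right) = \left(6 + 256\right) \left(-53733\right) = 262 \left(-53733\right) = -14078046$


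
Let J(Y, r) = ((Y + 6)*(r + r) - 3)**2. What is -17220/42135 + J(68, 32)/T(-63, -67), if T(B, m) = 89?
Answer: 62925118629/250001 ≈ 2.5170e+5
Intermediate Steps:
J(Y, r) = (-3 + 2*r*(6 + Y))**2 (J(Y, r) = ((6 + Y)*(2*r) - 3)**2 = (2*r*(6 + Y) - 3)**2 = (-3 + 2*r*(6 + Y))**2)
-17220/42135 + J(68, 32)/T(-63, -67) = -17220/42135 + (-3 + 12*32 + 2*68*32)**2/89 = -17220*1/42135 + (-3 + 384 + 4352)**2*(1/89) = -1148/2809 + 4733**2*(1/89) = -1148/2809 + 22401289*(1/89) = -1148/2809 + 22401289/89 = 62925118629/250001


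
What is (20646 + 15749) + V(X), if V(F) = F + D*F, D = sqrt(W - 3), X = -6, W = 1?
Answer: 36389 - 6*I*sqrt(2) ≈ 36389.0 - 8.4853*I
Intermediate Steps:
D = I*sqrt(2) (D = sqrt(1 - 3) = sqrt(-2) = I*sqrt(2) ≈ 1.4142*I)
V(F) = F + I*F*sqrt(2) (V(F) = F + (I*sqrt(2))*F = F + I*F*sqrt(2))
(20646 + 15749) + V(X) = (20646 + 15749) - 6*(1 + I*sqrt(2)) = 36395 + (-6 - 6*I*sqrt(2)) = 36389 - 6*I*sqrt(2)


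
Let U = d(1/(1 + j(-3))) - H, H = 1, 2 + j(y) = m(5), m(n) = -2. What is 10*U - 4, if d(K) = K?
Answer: -52/3 ≈ -17.333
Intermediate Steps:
j(y) = -4 (j(y) = -2 - 2 = -4)
U = -4/3 (U = 1/(1 - 4) - 1*1 = 1/(-3) - 1 = -1/3 - 1 = -4/3 ≈ -1.3333)
10*U - 4 = 10*(-4/3) - 4 = -40/3 - 4 = -52/3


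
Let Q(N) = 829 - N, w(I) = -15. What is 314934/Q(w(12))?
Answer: 157467/422 ≈ 373.14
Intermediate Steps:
314934/Q(w(12)) = 314934/(829 - 1*(-15)) = 314934/(829 + 15) = 314934/844 = 314934*(1/844) = 157467/422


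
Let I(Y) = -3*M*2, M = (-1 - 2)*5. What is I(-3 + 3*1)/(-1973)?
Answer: -90/1973 ≈ -0.045616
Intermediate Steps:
M = -15 (M = -3*5 = -15)
I(Y) = 90 (I(Y) = -3*(-15)*2 = 45*2 = 90)
I(-3 + 3*1)/(-1973) = 90/(-1973) = 90*(-1/1973) = -90/1973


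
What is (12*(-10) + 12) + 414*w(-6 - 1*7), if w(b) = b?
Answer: -5490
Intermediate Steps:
(12*(-10) + 12) + 414*w(-6 - 1*7) = (12*(-10) + 12) + 414*(-6 - 1*7) = (-120 + 12) + 414*(-6 - 7) = -108 + 414*(-13) = -108 - 5382 = -5490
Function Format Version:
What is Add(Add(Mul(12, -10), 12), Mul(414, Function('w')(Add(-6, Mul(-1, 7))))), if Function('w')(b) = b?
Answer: -5490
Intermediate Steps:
Add(Add(Mul(12, -10), 12), Mul(414, Function('w')(Add(-6, Mul(-1, 7))))) = Add(Add(Mul(12, -10), 12), Mul(414, Add(-6, Mul(-1, 7)))) = Add(Add(-120, 12), Mul(414, Add(-6, -7))) = Add(-108, Mul(414, -13)) = Add(-108, -5382) = -5490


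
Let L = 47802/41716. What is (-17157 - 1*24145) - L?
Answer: -861501017/20858 ≈ -41303.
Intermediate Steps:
L = 23901/20858 (L = 47802*(1/41716) = 23901/20858 ≈ 1.1459)
(-17157 - 1*24145) - L = (-17157 - 1*24145) - 1*23901/20858 = (-17157 - 24145) - 23901/20858 = -41302 - 23901/20858 = -861501017/20858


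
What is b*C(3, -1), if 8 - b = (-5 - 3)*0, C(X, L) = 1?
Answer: 8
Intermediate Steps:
b = 8 (b = 8 - (-5 - 3)*0 = 8 - (-8)*0 = 8 - 1*0 = 8 + 0 = 8)
b*C(3, -1) = 8*1 = 8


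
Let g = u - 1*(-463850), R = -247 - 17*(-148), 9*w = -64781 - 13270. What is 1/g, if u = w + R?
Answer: 3/1372340 ≈ 2.1860e-6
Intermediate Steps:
w = -26017/3 (w = (-64781 - 13270)/9 = (1/9)*(-78051) = -26017/3 ≈ -8672.3)
R = 2269 (R = -247 + 2516 = 2269)
u = -19210/3 (u = -26017/3 + 2269 = -19210/3 ≈ -6403.3)
g = 1372340/3 (g = -19210/3 - 1*(-463850) = -19210/3 + 463850 = 1372340/3 ≈ 4.5745e+5)
1/g = 1/(1372340/3) = 3/1372340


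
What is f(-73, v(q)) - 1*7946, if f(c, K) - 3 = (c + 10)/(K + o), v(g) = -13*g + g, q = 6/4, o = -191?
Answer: -1660024/209 ≈ -7942.7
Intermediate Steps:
q = 3/2 (q = 6*(¼) = 3/2 ≈ 1.5000)
v(g) = -12*g
f(c, K) = 3 + (10 + c)/(-191 + K) (f(c, K) = 3 + (c + 10)/(K - 191) = 3 + (10 + c)/(-191 + K))
f(-73, v(q)) - 1*7946 = (-563 - 73 + 3*(-12*3/2))/(-191 - 12*3/2) - 1*7946 = (-563 - 73 + 3*(-18))/(-191 - 18) - 7946 = (-563 - 73 - 54)/(-209) - 7946 = -1/209*(-690) - 7946 = 690/209 - 7946 = -1660024/209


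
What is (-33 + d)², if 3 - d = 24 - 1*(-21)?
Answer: 5625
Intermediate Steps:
d = -42 (d = 3 - (24 - 1*(-21)) = 3 - (24 + 21) = 3 - 1*45 = 3 - 45 = -42)
(-33 + d)² = (-33 - 42)² = (-75)² = 5625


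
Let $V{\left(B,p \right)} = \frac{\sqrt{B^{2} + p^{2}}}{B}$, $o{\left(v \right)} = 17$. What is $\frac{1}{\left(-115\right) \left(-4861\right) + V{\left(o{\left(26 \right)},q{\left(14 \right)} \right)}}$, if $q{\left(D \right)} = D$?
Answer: $\frac{32311067}{18062371118908} - \frac{17 \sqrt{485}}{90311855594540} \approx 1.7889 \cdot 10^{-6}$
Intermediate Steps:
$V{\left(B,p \right)} = \frac{\sqrt{B^{2} + p^{2}}}{B}$
$\frac{1}{\left(-115\right) \left(-4861\right) + V{\left(o{\left(26 \right)},q{\left(14 \right)} \right)}} = \frac{1}{\left(-115\right) \left(-4861\right) + \frac{\sqrt{17^{2} + 14^{2}}}{17}} = \frac{1}{559015 + \frac{\sqrt{289 + 196}}{17}} = \frac{1}{559015 + \frac{\sqrt{485}}{17}}$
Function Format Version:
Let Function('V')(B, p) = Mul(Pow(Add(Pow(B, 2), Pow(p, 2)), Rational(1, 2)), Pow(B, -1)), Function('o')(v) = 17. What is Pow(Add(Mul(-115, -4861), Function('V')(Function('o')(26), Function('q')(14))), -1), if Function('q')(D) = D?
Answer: Add(Rational(32311067, 18062371118908), Mul(Rational(-17, 90311855594540), Pow(485, Rational(1, 2)))) ≈ 1.7889e-6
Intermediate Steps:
Function('V')(B, p) = Mul(Pow(B, -1), Pow(Add(Pow(B, 2), Pow(p, 2)), Rational(1, 2)))
Pow(Add(Mul(-115, -4861), Function('V')(Function('o')(26), Function('q')(14))), -1) = Pow(Add(Mul(-115, -4861), Mul(Pow(17, -1), Pow(Add(Pow(17, 2), Pow(14, 2)), Rational(1, 2)))), -1) = Pow(Add(559015, Mul(Rational(1, 17), Pow(Add(289, 196), Rational(1, 2)))), -1) = Pow(Add(559015, Mul(Rational(1, 17), Pow(485, Rational(1, 2)))), -1)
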